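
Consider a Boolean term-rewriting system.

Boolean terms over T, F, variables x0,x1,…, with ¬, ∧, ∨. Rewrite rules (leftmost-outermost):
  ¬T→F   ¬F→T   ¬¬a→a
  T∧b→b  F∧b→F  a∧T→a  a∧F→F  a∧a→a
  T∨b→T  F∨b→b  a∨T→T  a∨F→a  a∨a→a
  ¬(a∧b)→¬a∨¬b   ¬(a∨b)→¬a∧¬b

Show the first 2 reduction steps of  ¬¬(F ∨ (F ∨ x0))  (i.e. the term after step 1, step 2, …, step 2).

  start: ¬¬(F ∨ (F ∨ x0))
  [1] F ∨ (F ∨ x0)
  [2] F ∨ x0

Answer: after 2 steps: F ∨ x0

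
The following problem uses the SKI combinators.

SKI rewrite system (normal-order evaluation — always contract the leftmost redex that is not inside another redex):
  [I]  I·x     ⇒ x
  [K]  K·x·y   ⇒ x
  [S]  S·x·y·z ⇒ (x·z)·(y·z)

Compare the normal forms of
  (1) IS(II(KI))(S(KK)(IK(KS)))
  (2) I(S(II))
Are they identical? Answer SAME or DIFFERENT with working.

Answer: DIFFERENT — A ⇓ S(KI)(S(KK)(K(KS))), B ⇓ SI

Derivation:
Term A:
  start: IS(II(KI))(S(KK)(IK(KS)))
  [1] S(II(KI))(S(KK)(IK(KS)))
  [2] S(I(KI))(S(KK)(IK(KS)))
  [3] S(KI)(S(KK)(IK(KS)))
  [4] S(KI)(S(KK)(K(KS)))

Term B:
  start: I(S(II))
  [1] S(II)
  [2] SI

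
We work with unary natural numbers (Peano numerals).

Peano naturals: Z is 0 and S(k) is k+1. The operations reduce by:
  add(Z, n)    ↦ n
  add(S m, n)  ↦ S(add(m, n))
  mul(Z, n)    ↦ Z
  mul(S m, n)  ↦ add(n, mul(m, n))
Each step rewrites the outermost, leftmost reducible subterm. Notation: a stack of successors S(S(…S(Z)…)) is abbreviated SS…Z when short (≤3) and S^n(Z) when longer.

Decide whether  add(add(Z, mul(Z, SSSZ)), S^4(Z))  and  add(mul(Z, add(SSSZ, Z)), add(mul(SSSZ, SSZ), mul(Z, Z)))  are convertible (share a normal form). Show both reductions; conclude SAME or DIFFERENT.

Term A:
  start: add(add(Z, mul(Z, SSSZ)), S^4(Z))
  [1] add(mul(Z, SSSZ), S^4(Z))
  [2] add(Z, S^4(Z))
  [3] S^4(Z)

Term B:
  start: add(mul(Z, add(SSSZ, Z)), add(mul(SSSZ, SSZ), mul(Z, Z)))
  [1] add(Z, add(mul(SSSZ, SSZ), mul(Z, Z)))
  [2] add(mul(SSSZ, SSZ), mul(Z, Z))
  [3] add(add(SSZ, mul(SSZ, SSZ)), mul(Z, Z))
  [4] add(S(add(SZ, mul(SSZ, SSZ))), mul(Z, Z))
  [5] S(add(add(SZ, mul(SSZ, SSZ)), mul(Z, Z)))
  [6] S(add(S(add(Z, mul(SSZ, SSZ))), mul(Z, Z)))
  [7] S(S(add(add(Z, mul(SSZ, SSZ)), mul(Z, Z))))
  [8] S(S(add(mul(SSZ, SSZ), mul(Z, Z))))
  [9] S(S(add(add(SSZ, mul(SZ, SSZ)), mul(Z, Z))))
  [10] S(S(add(S(add(SZ, mul(SZ, SSZ))), mul(Z, Z))))
  [11] S(S(S(add(add(SZ, mul(SZ, SSZ)), mul(Z, Z)))))
  [12] S(S(S(add(S(add(Z, mul(SZ, SSZ))), mul(Z, Z)))))
  [13] S(S(S(S(add(add(Z, mul(SZ, SSZ)), mul(Z, Z))))))
  [14] S(S(S(S(add(mul(SZ, SSZ), mul(Z, Z))))))
  [15] S(S(S(S(add(add(SSZ, mul(Z, SSZ)), mul(Z, Z))))))
  [16] S(S(S(S(add(S(add(SZ, mul(Z, SSZ))), mul(Z, Z))))))
  [17] S(S(S(S(S(add(add(SZ, mul(Z, SSZ)), mul(Z, Z)))))))
  [18] S(S(S(S(S(add(S(add(Z, mul(Z, SSZ))), mul(Z, Z)))))))
  [19] S(S(S(S(S(S(add(add(Z, mul(Z, SSZ)), mul(Z, Z))))))))
  [20] S(S(S(S(S(S(add(mul(Z, SSZ), mul(Z, Z))))))))
  [21] S(S(S(S(S(S(add(Z, mul(Z, Z))))))))
  [22] S(S(S(S(S(S(mul(Z, Z)))))))
  [23] S^6(Z)

Answer: DIFFERENT — A ⇓ S^4(Z), B ⇓ S^6(Z)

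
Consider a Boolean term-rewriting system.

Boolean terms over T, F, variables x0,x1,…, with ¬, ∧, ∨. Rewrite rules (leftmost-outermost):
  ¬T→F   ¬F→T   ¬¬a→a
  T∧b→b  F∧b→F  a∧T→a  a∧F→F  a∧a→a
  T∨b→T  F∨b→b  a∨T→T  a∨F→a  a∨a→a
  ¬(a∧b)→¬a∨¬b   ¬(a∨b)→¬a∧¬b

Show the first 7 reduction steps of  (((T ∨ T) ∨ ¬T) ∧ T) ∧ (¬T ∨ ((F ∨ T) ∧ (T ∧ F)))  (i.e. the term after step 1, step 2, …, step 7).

  start: (((T ∨ T) ∨ ¬T) ∧ T) ∧ (¬T ∨ ((F ∨ T) ∧ (T ∧ F)))
  [1] ((T ∨ T) ∨ ¬T) ∧ (¬T ∨ ((F ∨ T) ∧ (T ∧ F)))
  [2] (T ∨ ¬T) ∧ (¬T ∨ ((F ∨ T) ∧ (T ∧ F)))
  [3] T ∧ (¬T ∨ ((F ∨ T) ∧ (T ∧ F)))
  [4] ¬T ∨ ((F ∨ T) ∧ (T ∧ F))
  [5] F ∨ ((F ∨ T) ∧ (T ∧ F))
  [6] (F ∨ T) ∧ (T ∧ F)
  [7] T ∧ (T ∧ F)

Answer: after 7 steps: T ∧ (T ∧ F)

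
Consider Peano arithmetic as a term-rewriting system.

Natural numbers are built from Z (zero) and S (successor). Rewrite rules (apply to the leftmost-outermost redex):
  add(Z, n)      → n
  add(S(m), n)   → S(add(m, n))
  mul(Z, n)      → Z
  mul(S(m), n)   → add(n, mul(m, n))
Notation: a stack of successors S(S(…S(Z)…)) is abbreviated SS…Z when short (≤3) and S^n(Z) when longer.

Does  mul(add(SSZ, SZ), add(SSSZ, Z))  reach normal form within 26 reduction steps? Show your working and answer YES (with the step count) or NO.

Answer: NO — after 26 steps the term is S(S(S(S(S(S(S(S(add(add(SZ, Z), mul(Z, add(SSSZ, Z))))))))))), not yet normal

Working:
  start: mul(add(SSZ, SZ), add(SSSZ, Z))
  →1  mul(S(add(SZ, SZ)), add(SSSZ, Z))
  →2  add(add(SSSZ, Z), mul(add(SZ, SZ), add(SSSZ, Z)))
  →3  add(S(add(SSZ, Z)), mul(add(SZ, SZ), add(SSSZ, Z)))
  →4  S(add(add(SSZ, Z), mul(add(SZ, SZ), add(SSSZ, Z))))
  →5  S(add(S(add(SZ, Z)), mul(add(SZ, SZ), add(SSSZ, Z))))
  →6  S(S(add(add(SZ, Z), mul(add(SZ, SZ), add(SSSZ, Z)))))
  →7  S(S(add(S(add(Z, Z)), mul(add(SZ, SZ), add(SSSZ, Z)))))
  →8  S(S(S(add(add(Z, Z), mul(add(SZ, SZ), add(SSSZ, Z))))))
  →9  S(S(S(add(Z, mul(add(SZ, SZ), add(SSSZ, Z))))))
  →10  S(S(S(mul(add(SZ, SZ), add(SSSZ, Z)))))
  →11  S(S(S(mul(S(add(Z, SZ)), add(SSSZ, Z)))))
  →12  S(S(S(add(add(SSSZ, Z), mul(add(Z, SZ), add(SSSZ, Z))))))
  →13  S(S(S(add(S(add(SSZ, Z)), mul(add(Z, SZ), add(SSSZ, Z))))))
  →14  S(S(S(S(add(add(SSZ, Z), mul(add(Z, SZ), add(SSSZ, Z)))))))
  →15  S(S(S(S(add(S(add(SZ, Z)), mul(add(Z, SZ), add(SSSZ, Z)))))))
  →16  S(S(S(S(S(add(add(SZ, Z), mul(add(Z, SZ), add(SSSZ, Z))))))))
  →17  S(S(S(S(S(add(S(add(Z, Z)), mul(add(Z, SZ), add(SSSZ, Z))))))))
  →18  S(S(S(S(S(S(add(add(Z, Z), mul(add(Z, SZ), add(SSSZ, Z)))))))))
  →19  S(S(S(S(S(S(add(Z, mul(add(Z, SZ), add(SSSZ, Z)))))))))
  →20  S(S(S(S(S(S(mul(add(Z, SZ), add(SSSZ, Z))))))))
  →21  S(S(S(S(S(S(mul(SZ, add(SSSZ, Z))))))))
  →22  S(S(S(S(S(S(add(add(SSSZ, Z), mul(Z, add(SSSZ, Z)))))))))
  →23  S(S(S(S(S(S(add(S(add(SSZ, Z)), mul(Z, add(SSSZ, Z)))))))))
  →24  S(S(S(S(S(S(S(add(add(SSZ, Z), mul(Z, add(SSSZ, Z))))))))))
  →25  S(S(S(S(S(S(S(add(S(add(SZ, Z)), mul(Z, add(SSSZ, Z))))))))))
  →26  S(S(S(S(S(S(S(S(add(add(SZ, Z), mul(Z, add(SSSZ, Z)))))))))))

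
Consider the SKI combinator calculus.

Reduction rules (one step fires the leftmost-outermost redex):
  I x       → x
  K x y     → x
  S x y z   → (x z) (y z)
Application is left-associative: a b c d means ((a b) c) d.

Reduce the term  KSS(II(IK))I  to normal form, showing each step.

Answer: normal form = SKI  (in 4 steps)

Derivation:
  start: KSS(II(IK))I
  [1] S(II(IK))I
  [2] S(I(IK))I
  [3] S(IK)I
  [4] SKI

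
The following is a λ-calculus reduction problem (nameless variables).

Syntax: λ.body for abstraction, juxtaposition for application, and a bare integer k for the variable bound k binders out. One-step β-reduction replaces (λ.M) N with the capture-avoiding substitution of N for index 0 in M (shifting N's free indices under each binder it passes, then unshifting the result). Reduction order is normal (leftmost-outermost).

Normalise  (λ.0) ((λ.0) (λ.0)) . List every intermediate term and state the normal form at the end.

Answer: normal form = λ.0  (in 2 steps)

Reduction:
  start: (λ.0) ((λ.0) (λ.0))
  →1  (λ.0) (λ.0)
  →2  λ.0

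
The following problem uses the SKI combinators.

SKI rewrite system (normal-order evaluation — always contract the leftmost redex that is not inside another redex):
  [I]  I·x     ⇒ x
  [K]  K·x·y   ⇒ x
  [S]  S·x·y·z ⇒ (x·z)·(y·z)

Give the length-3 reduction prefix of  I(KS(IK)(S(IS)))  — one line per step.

  start: I(KS(IK)(S(IS)))
  step 1: KS(IK)(S(IS))
  step 2: S(S(IS))
  step 3: S(SS)

Answer: after 3 steps: S(SS)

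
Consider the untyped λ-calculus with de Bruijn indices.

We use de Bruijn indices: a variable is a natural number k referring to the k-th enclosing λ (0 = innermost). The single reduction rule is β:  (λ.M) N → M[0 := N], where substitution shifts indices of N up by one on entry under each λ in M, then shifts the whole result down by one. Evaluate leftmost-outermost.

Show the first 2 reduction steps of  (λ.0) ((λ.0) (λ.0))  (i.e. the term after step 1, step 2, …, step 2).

Answer: after 2 steps: λ.0

Derivation:
  start: (λ.0) ((λ.0) (λ.0))
  →1  (λ.0) (λ.0)
  →2  λ.0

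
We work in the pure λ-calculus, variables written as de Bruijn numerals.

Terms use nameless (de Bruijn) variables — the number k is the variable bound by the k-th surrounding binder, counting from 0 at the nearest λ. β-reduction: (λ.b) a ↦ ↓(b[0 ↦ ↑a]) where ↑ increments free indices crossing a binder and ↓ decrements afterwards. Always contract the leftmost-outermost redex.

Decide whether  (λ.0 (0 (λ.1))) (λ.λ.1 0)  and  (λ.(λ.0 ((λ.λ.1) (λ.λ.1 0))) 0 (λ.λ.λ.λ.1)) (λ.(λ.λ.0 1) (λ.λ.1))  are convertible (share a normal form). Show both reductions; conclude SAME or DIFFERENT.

Answer: DIFFERENT — A ⇓ λ.λ.λ.1 0, B ⇓ λ.λ.λ.1

Derivation:
Term A:
  start: (λ.0 (0 (λ.1))) (λ.λ.1 0)
  →1  (λ.λ.1 0) ((λ.λ.1 0) (λ.λ.λ.1 0))
  →2  λ.(λ.λ.1 0) (λ.λ.λ.1 0) 0
  →3  λ.(λ.(λ.λ.λ.1 0) 0) 0
  →4  λ.(λ.λ.λ.1 0) 0
  →5  λ.λ.λ.1 0

Term B:
  start: (λ.(λ.0 ((λ.λ.1) (λ.λ.1 0))) 0 (λ.λ.λ.λ.1)) (λ.(λ.λ.0 1) (λ.λ.1))
  →1  (λ.0 ((λ.λ.1) (λ.λ.1 0))) (λ.(λ.λ.0 1) (λ.λ.1)) (λ.λ.λ.λ.1)
  →2  (λ.(λ.λ.0 1) (λ.λ.1)) ((λ.λ.1) (λ.λ.1 0)) (λ.λ.λ.λ.1)
  →3  (λ.λ.0 1) (λ.λ.1) (λ.λ.λ.λ.1)
  →4  (λ.0 (λ.λ.1)) (λ.λ.λ.λ.1)
  →5  (λ.λ.λ.λ.1) (λ.λ.1)
  →6  λ.λ.λ.1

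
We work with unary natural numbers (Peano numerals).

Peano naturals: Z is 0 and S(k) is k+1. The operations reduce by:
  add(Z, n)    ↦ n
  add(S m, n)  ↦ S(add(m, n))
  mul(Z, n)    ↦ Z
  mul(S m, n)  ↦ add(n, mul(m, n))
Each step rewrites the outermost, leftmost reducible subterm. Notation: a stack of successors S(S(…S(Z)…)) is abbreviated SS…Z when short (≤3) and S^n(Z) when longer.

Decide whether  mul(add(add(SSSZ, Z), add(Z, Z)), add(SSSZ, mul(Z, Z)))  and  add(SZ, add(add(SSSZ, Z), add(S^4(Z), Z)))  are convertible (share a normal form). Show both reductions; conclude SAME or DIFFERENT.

Answer: DIFFERENT — A ⇓ S^9(Z), B ⇓ S^8(Z)

Reduction:
Term A:
  start: mul(add(add(SSSZ, Z), add(Z, Z)), add(SSSZ, mul(Z, Z)))
  step 1: mul(add(S(add(SSZ, Z)), add(Z, Z)), add(SSSZ, mul(Z, Z)))
  step 2: mul(S(add(add(SSZ, Z), add(Z, Z))), add(SSSZ, mul(Z, Z)))
  step 3: add(add(SSSZ, mul(Z, Z)), mul(add(add(SSZ, Z), add(Z, Z)), add(SSSZ, mul(Z, Z))))
  step 4: add(S(add(SSZ, mul(Z, Z))), mul(add(add(SSZ, Z), add(Z, Z)), add(SSSZ, mul(Z, Z))))
  step 5: S(add(add(SSZ, mul(Z, Z)), mul(add(add(SSZ, Z), add(Z, Z)), add(SSSZ, mul(Z, Z)))))
  step 6: S(add(S(add(SZ, mul(Z, Z))), mul(add(add(SSZ, Z), add(Z, Z)), add(SSSZ, mul(Z, Z)))))
  step 7: S(S(add(add(SZ, mul(Z, Z)), mul(add(add(SSZ, Z), add(Z, Z)), add(SSSZ, mul(Z, Z))))))
  step 8: S(S(add(S(add(Z, mul(Z, Z))), mul(add(add(SSZ, Z), add(Z, Z)), add(SSSZ, mul(Z, Z))))))
  step 9: S(S(S(add(add(Z, mul(Z, Z)), mul(add(add(SSZ, Z), add(Z, Z)), add(SSSZ, mul(Z, Z)))))))
  step 10: S(S(S(add(mul(Z, Z), mul(add(add(SSZ, Z), add(Z, Z)), add(SSSZ, mul(Z, Z)))))))
  step 11: S(S(S(add(Z, mul(add(add(SSZ, Z), add(Z, Z)), add(SSSZ, mul(Z, Z)))))))
  step 12: S(S(S(mul(add(add(SSZ, Z), add(Z, Z)), add(SSSZ, mul(Z, Z))))))
  step 13: S(S(S(mul(add(S(add(SZ, Z)), add(Z, Z)), add(SSSZ, mul(Z, Z))))))
  step 14: S(S(S(mul(S(add(add(SZ, Z), add(Z, Z))), add(SSSZ, mul(Z, Z))))))
  step 15: S(S(S(add(add(SSSZ, mul(Z, Z)), mul(add(add(SZ, Z), add(Z, Z)), add(SSSZ, mul(Z, Z)))))))
  step 16: S(S(S(add(S(add(SSZ, mul(Z, Z))), mul(add(add(SZ, Z), add(Z, Z)), add(SSSZ, mul(Z, Z)))))))
  step 17: S(S(S(S(add(add(SSZ, mul(Z, Z)), mul(add(add(SZ, Z), add(Z, Z)), add(SSSZ, mul(Z, Z))))))))
  step 18: S(S(S(S(add(S(add(SZ, mul(Z, Z))), mul(add(add(SZ, Z), add(Z, Z)), add(SSSZ, mul(Z, Z))))))))
  step 19: S(S(S(S(S(add(add(SZ, mul(Z, Z)), mul(add(add(SZ, Z), add(Z, Z)), add(SSSZ, mul(Z, Z)))))))))
  step 20: S(S(S(S(S(add(S(add(Z, mul(Z, Z))), mul(add(add(SZ, Z), add(Z, Z)), add(SSSZ, mul(Z, Z)))))))))
  step 21: S(S(S(S(S(S(add(add(Z, mul(Z, Z)), mul(add(add(SZ, Z), add(Z, Z)), add(SSSZ, mul(Z, Z))))))))))
  step 22: S(S(S(S(S(S(add(mul(Z, Z), mul(add(add(SZ, Z), add(Z, Z)), add(SSSZ, mul(Z, Z))))))))))
  step 23: S(S(S(S(S(S(add(Z, mul(add(add(SZ, Z), add(Z, Z)), add(SSSZ, mul(Z, Z))))))))))
  step 24: S(S(S(S(S(S(mul(add(add(SZ, Z), add(Z, Z)), add(SSSZ, mul(Z, Z)))))))))
  step 25: S(S(S(S(S(S(mul(add(S(add(Z, Z)), add(Z, Z)), add(SSSZ, mul(Z, Z)))))))))
  step 26: S(S(S(S(S(S(mul(S(add(add(Z, Z), add(Z, Z))), add(SSSZ, mul(Z, Z)))))))))
  step 27: S(S(S(S(S(S(add(add(SSSZ, mul(Z, Z)), mul(add(add(Z, Z), add(Z, Z)), add(SSSZ, mul(Z, Z))))))))))
  step 28: S(S(S(S(S(S(add(S(add(SSZ, mul(Z, Z))), mul(add(add(Z, Z), add(Z, Z)), add(SSSZ, mul(Z, Z))))))))))
  step 29: S(S(S(S(S(S(S(add(add(SSZ, mul(Z, Z)), mul(add(add(Z, Z), add(Z, Z)), add(SSSZ, mul(Z, Z)))))))))))
  step 30: S(S(S(S(S(S(S(add(S(add(SZ, mul(Z, Z))), mul(add(add(Z, Z), add(Z, Z)), add(SSSZ, mul(Z, Z)))))))))))
  step 31: S(S(S(S(S(S(S(S(add(add(SZ, mul(Z, Z)), mul(add(add(Z, Z), add(Z, Z)), add(SSSZ, mul(Z, Z))))))))))))
  step 32: S(S(S(S(S(S(S(S(add(S(add(Z, mul(Z, Z))), mul(add(add(Z, Z), add(Z, Z)), add(SSSZ, mul(Z, Z))))))))))))
  step 33: S(S(S(S(S(S(S(S(S(add(add(Z, mul(Z, Z)), mul(add(add(Z, Z), add(Z, Z)), add(SSSZ, mul(Z, Z)))))))))))))
  step 34: S(S(S(S(S(S(S(S(S(add(mul(Z, Z), mul(add(add(Z, Z), add(Z, Z)), add(SSSZ, mul(Z, Z)))))))))))))
  step 35: S(S(S(S(S(S(S(S(S(add(Z, mul(add(add(Z, Z), add(Z, Z)), add(SSSZ, mul(Z, Z)))))))))))))
  step 36: S(S(S(S(S(S(S(S(S(mul(add(add(Z, Z), add(Z, Z)), add(SSSZ, mul(Z, Z))))))))))))
  step 37: S(S(S(S(S(S(S(S(S(mul(add(Z, add(Z, Z)), add(SSSZ, mul(Z, Z))))))))))))
  step 38: S(S(S(S(S(S(S(S(S(mul(add(Z, Z), add(SSSZ, mul(Z, Z))))))))))))
  step 39: S(S(S(S(S(S(S(S(S(mul(Z, add(SSSZ, mul(Z, Z))))))))))))
  step 40: S^9(Z)

Term B:
  start: add(SZ, add(add(SSSZ, Z), add(S^4(Z), Z)))
  step 1: S(add(Z, add(add(SSSZ, Z), add(S^4(Z), Z))))
  step 2: S(add(add(SSSZ, Z), add(S^4(Z), Z)))
  step 3: S(add(S(add(SSZ, Z)), add(S^4(Z), Z)))
  step 4: S(S(add(add(SSZ, Z), add(S^4(Z), Z))))
  step 5: S(S(add(S(add(SZ, Z)), add(S^4(Z), Z))))
  step 6: S(S(S(add(add(SZ, Z), add(S^4(Z), Z)))))
  step 7: S(S(S(add(S(add(Z, Z)), add(S^4(Z), Z)))))
  step 8: S(S(S(S(add(add(Z, Z), add(S^4(Z), Z))))))
  step 9: S(S(S(S(add(Z, add(S^4(Z), Z))))))
  step 10: S(S(S(S(add(S^4(Z), Z)))))
  step 11: S(S(S(S(S(add(SSSZ, Z))))))
  step 12: S(S(S(S(S(S(add(SSZ, Z)))))))
  step 13: S(S(S(S(S(S(S(add(SZ, Z))))))))
  step 14: S(S(S(S(S(S(S(S(add(Z, Z)))))))))
  step 15: S^8(Z)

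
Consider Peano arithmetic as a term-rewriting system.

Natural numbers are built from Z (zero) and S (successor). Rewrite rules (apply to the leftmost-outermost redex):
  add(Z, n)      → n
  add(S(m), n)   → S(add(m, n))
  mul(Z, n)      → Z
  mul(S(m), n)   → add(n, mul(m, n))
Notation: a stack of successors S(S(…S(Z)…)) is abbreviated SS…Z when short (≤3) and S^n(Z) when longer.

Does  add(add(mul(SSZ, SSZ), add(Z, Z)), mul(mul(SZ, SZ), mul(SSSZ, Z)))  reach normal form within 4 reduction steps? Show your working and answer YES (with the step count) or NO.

Answer: NO — after 4 steps the term is S(add(add(add(SZ, mul(SZ, SSZ)), add(Z, Z)), mul(mul(SZ, SZ), mul(SSSZ, Z)))), not yet normal

Derivation:
  start: add(add(mul(SSZ, SSZ), add(Z, Z)), mul(mul(SZ, SZ), mul(SSSZ, Z)))
  step 1: add(add(add(SSZ, mul(SZ, SSZ)), add(Z, Z)), mul(mul(SZ, SZ), mul(SSSZ, Z)))
  step 2: add(add(S(add(SZ, mul(SZ, SSZ))), add(Z, Z)), mul(mul(SZ, SZ), mul(SSSZ, Z)))
  step 3: add(S(add(add(SZ, mul(SZ, SSZ)), add(Z, Z))), mul(mul(SZ, SZ), mul(SSSZ, Z)))
  step 4: S(add(add(add(SZ, mul(SZ, SSZ)), add(Z, Z)), mul(mul(SZ, SZ), mul(SSSZ, Z))))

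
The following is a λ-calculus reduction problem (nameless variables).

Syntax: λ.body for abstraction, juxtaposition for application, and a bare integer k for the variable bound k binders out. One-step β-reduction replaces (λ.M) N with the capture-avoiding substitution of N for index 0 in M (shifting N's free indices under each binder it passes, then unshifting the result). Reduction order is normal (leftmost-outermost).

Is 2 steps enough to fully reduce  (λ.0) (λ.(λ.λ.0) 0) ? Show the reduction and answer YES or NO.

Answer: YES — reaches normal form λ.λ.0 in 2 ≤ 2 steps

Working:
  start: (λ.0) (λ.(λ.λ.0) 0)
  [1] λ.(λ.λ.0) 0
  [2] λ.λ.0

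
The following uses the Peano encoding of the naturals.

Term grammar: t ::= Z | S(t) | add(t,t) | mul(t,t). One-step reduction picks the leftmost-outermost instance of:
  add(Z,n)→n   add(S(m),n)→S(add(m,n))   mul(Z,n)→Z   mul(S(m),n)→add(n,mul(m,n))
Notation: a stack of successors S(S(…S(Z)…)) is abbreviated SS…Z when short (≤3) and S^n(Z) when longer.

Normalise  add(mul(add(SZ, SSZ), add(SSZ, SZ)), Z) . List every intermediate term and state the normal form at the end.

Answer: normal form = S^9(Z)  (in 37 steps)

Working:
  start: add(mul(add(SZ, SSZ), add(SSZ, SZ)), Z)
  [1] add(mul(S(add(Z, SSZ)), add(SSZ, SZ)), Z)
  [2] add(add(add(SSZ, SZ), mul(add(Z, SSZ), add(SSZ, SZ))), Z)
  [3] add(add(S(add(SZ, SZ)), mul(add(Z, SSZ), add(SSZ, SZ))), Z)
  [4] add(S(add(add(SZ, SZ), mul(add(Z, SSZ), add(SSZ, SZ)))), Z)
  [5] S(add(add(add(SZ, SZ), mul(add(Z, SSZ), add(SSZ, SZ))), Z))
  [6] S(add(add(S(add(Z, SZ)), mul(add(Z, SSZ), add(SSZ, SZ))), Z))
  [7] S(add(S(add(add(Z, SZ), mul(add(Z, SSZ), add(SSZ, SZ)))), Z))
  [8] S(S(add(add(add(Z, SZ), mul(add(Z, SSZ), add(SSZ, SZ))), Z)))
  [9] S(S(add(add(SZ, mul(add(Z, SSZ), add(SSZ, SZ))), Z)))
  [10] S(S(add(S(add(Z, mul(add(Z, SSZ), add(SSZ, SZ)))), Z)))
  [11] S(S(S(add(add(Z, mul(add(Z, SSZ), add(SSZ, SZ))), Z))))
  [12] S(S(S(add(mul(add(Z, SSZ), add(SSZ, SZ)), Z))))
  [13] S(S(S(add(mul(SSZ, add(SSZ, SZ)), Z))))
  [14] S(S(S(add(add(add(SSZ, SZ), mul(SZ, add(SSZ, SZ))), Z))))
  [15] S(S(S(add(add(S(add(SZ, SZ)), mul(SZ, add(SSZ, SZ))), Z))))
  [16] S(S(S(add(S(add(add(SZ, SZ), mul(SZ, add(SSZ, SZ)))), Z))))
  [17] S(S(S(S(add(add(add(SZ, SZ), mul(SZ, add(SSZ, SZ))), Z)))))
  [18] S(S(S(S(add(add(S(add(Z, SZ)), mul(SZ, add(SSZ, SZ))), Z)))))
  [19] S(S(S(S(add(S(add(add(Z, SZ), mul(SZ, add(SSZ, SZ)))), Z)))))
  [20] S(S(S(S(S(add(add(add(Z, SZ), mul(SZ, add(SSZ, SZ))), Z))))))
  [21] S(S(S(S(S(add(add(SZ, mul(SZ, add(SSZ, SZ))), Z))))))
  [22] S(S(S(S(S(add(S(add(Z, mul(SZ, add(SSZ, SZ)))), Z))))))
  [23] S(S(S(S(S(S(add(add(Z, mul(SZ, add(SSZ, SZ))), Z)))))))
  [24] S(S(S(S(S(S(add(mul(SZ, add(SSZ, SZ)), Z)))))))
  [25] S(S(S(S(S(S(add(add(add(SSZ, SZ), mul(Z, add(SSZ, SZ))), Z)))))))
  [26] S(S(S(S(S(S(add(add(S(add(SZ, SZ)), mul(Z, add(SSZ, SZ))), Z)))))))
  [27] S(S(S(S(S(S(add(S(add(add(SZ, SZ), mul(Z, add(SSZ, SZ)))), Z)))))))
  [28] S(S(S(S(S(S(S(add(add(add(SZ, SZ), mul(Z, add(SSZ, SZ))), Z))))))))
  [29] S(S(S(S(S(S(S(add(add(S(add(Z, SZ)), mul(Z, add(SSZ, SZ))), Z))))))))
  [30] S(S(S(S(S(S(S(add(S(add(add(Z, SZ), mul(Z, add(SSZ, SZ)))), Z))))))))
  [31] S(S(S(S(S(S(S(S(add(add(add(Z, SZ), mul(Z, add(SSZ, SZ))), Z)))))))))
  [32] S(S(S(S(S(S(S(S(add(add(SZ, mul(Z, add(SSZ, SZ))), Z)))))))))
  [33] S(S(S(S(S(S(S(S(add(S(add(Z, mul(Z, add(SSZ, SZ)))), Z)))))))))
  [34] S(S(S(S(S(S(S(S(S(add(add(Z, mul(Z, add(SSZ, SZ))), Z))))))))))
  [35] S(S(S(S(S(S(S(S(S(add(mul(Z, add(SSZ, SZ)), Z))))))))))
  [36] S(S(S(S(S(S(S(S(S(add(Z, Z))))))))))
  [37] S^9(Z)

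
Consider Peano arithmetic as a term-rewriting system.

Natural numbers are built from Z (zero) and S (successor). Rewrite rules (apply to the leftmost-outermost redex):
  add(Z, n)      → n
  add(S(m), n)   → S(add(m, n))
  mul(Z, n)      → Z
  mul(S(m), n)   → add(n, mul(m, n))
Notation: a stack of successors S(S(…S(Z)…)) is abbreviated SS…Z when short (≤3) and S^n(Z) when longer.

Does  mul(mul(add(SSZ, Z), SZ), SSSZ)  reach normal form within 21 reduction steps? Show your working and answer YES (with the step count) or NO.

Answer: YES — reaches normal form S^6(Z) in 21 ≤ 21 steps

Reduction:
  start: mul(mul(add(SSZ, Z), SZ), SSSZ)
  →1  mul(mul(S(add(SZ, Z)), SZ), SSSZ)
  →2  mul(add(SZ, mul(add(SZ, Z), SZ)), SSSZ)
  →3  mul(S(add(Z, mul(add(SZ, Z), SZ))), SSSZ)
  →4  add(SSSZ, mul(add(Z, mul(add(SZ, Z), SZ)), SSSZ))
  →5  S(add(SSZ, mul(add(Z, mul(add(SZ, Z), SZ)), SSSZ)))
  →6  S(S(add(SZ, mul(add(Z, mul(add(SZ, Z), SZ)), SSSZ))))
  →7  S(S(S(add(Z, mul(add(Z, mul(add(SZ, Z), SZ)), SSSZ)))))
  →8  S(S(S(mul(add(Z, mul(add(SZ, Z), SZ)), SSSZ))))
  →9  S(S(S(mul(mul(add(SZ, Z), SZ), SSSZ))))
  →10  S(S(S(mul(mul(S(add(Z, Z)), SZ), SSSZ))))
  →11  S(S(S(mul(add(SZ, mul(add(Z, Z), SZ)), SSSZ))))
  →12  S(S(S(mul(S(add(Z, mul(add(Z, Z), SZ))), SSSZ))))
  →13  S(S(S(add(SSSZ, mul(add(Z, mul(add(Z, Z), SZ)), SSSZ)))))
  →14  S(S(S(S(add(SSZ, mul(add(Z, mul(add(Z, Z), SZ)), SSSZ))))))
  →15  S(S(S(S(S(add(SZ, mul(add(Z, mul(add(Z, Z), SZ)), SSSZ)))))))
  →16  S(S(S(S(S(S(add(Z, mul(add(Z, mul(add(Z, Z), SZ)), SSSZ))))))))
  →17  S(S(S(S(S(S(mul(add(Z, mul(add(Z, Z), SZ)), SSSZ)))))))
  →18  S(S(S(S(S(S(mul(mul(add(Z, Z), SZ), SSSZ)))))))
  →19  S(S(S(S(S(S(mul(mul(Z, SZ), SSSZ)))))))
  →20  S(S(S(S(S(S(mul(Z, SSSZ)))))))
  →21  S^6(Z)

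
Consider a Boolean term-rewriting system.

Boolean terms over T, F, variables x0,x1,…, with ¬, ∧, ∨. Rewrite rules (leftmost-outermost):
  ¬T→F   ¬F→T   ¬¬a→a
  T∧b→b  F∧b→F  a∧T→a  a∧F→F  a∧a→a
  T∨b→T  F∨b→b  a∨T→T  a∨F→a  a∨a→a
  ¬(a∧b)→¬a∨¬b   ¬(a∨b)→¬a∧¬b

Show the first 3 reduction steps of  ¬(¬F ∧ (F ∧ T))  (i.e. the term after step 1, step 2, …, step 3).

  start: ¬(¬F ∧ (F ∧ T))
  [1] ¬¬F ∨ ¬(F ∧ T)
  [2] F ∨ ¬(F ∧ T)
  [3] ¬(F ∧ T)

Answer: after 3 steps: ¬(F ∧ T)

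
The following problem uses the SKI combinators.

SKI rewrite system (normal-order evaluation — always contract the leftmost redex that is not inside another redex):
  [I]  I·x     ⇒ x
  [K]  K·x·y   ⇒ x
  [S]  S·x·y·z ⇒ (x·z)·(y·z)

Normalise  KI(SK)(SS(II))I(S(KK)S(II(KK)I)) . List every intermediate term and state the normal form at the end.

Answer: normal form = SK  (in 11 steps)

Derivation:
  start: KI(SK)(SS(II))I(S(KK)S(II(KK)I))
  →1  I(SS(II))I(S(KK)S(II(KK)I))
  →2  SS(II)I(S(KK)S(II(KK)I))
  →3  SI(III)(S(KK)S(II(KK)I))
  →4  I(S(KK)S(II(KK)I))(III(S(KK)S(II(KK)I)))
  →5  S(KK)S(II(KK)I)(III(S(KK)S(II(KK)I)))
  →6  KK(II(KK)I)(S(II(KK)I))(III(S(KK)S(II(KK)I)))
  →7  K(S(II(KK)I))(III(S(KK)S(II(KK)I)))
  →8  S(II(KK)I)
  →9  S(I(KK)I)
  →10  S(KKI)
  →11  SK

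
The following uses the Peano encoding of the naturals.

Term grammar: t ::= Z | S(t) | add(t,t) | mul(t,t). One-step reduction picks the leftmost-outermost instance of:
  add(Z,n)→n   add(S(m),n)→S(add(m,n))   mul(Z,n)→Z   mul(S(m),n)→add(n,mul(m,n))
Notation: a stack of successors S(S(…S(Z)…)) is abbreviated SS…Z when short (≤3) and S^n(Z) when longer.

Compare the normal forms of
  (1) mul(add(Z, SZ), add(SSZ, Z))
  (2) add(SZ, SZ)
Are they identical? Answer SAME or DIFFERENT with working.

Term A:
  start: mul(add(Z, SZ), add(SSZ, Z))
  →1  mul(SZ, add(SSZ, Z))
  →2  add(add(SSZ, Z), mul(Z, add(SSZ, Z)))
  →3  add(S(add(SZ, Z)), mul(Z, add(SSZ, Z)))
  →4  S(add(add(SZ, Z), mul(Z, add(SSZ, Z))))
  →5  S(add(S(add(Z, Z)), mul(Z, add(SSZ, Z))))
  →6  S(S(add(add(Z, Z), mul(Z, add(SSZ, Z)))))
  →7  S(S(add(Z, mul(Z, add(SSZ, Z)))))
  →8  S(S(mul(Z, add(SSZ, Z))))
  →9  SSZ

Term B:
  start: add(SZ, SZ)
  →1  S(add(Z, SZ))
  →2  SSZ

Answer: SAME — A ⇓ SSZ, B ⇓ SSZ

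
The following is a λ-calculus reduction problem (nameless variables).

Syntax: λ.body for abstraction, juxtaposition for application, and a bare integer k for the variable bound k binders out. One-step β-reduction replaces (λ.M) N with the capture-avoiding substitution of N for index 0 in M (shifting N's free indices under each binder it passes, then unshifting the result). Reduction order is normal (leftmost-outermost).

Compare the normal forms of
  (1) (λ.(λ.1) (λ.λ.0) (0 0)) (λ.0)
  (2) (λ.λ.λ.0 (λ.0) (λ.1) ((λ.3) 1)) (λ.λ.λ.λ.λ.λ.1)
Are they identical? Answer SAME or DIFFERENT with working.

Term A:
  start: (λ.(λ.1) (λ.λ.0) (0 0)) (λ.0)
  step 1: (λ.λ.0) (λ.λ.0) ((λ.0) (λ.0))
  step 2: (λ.0) ((λ.0) (λ.0))
  step 3: (λ.0) (λ.0)
  step 4: λ.0

Term B:
  start: (λ.λ.λ.0 (λ.0) (λ.1) ((λ.3) 1)) (λ.λ.λ.λ.λ.λ.1)
  step 1: λ.λ.0 (λ.0) (λ.1) ((λ.λ.λ.λ.λ.λ.λ.1) 1)
  step 2: λ.λ.0 (λ.0) (λ.1) (λ.λ.λ.λ.λ.λ.1)

Answer: DIFFERENT — A ⇓ λ.0, B ⇓ λ.λ.0 (λ.0) (λ.1) (λ.λ.λ.λ.λ.λ.1)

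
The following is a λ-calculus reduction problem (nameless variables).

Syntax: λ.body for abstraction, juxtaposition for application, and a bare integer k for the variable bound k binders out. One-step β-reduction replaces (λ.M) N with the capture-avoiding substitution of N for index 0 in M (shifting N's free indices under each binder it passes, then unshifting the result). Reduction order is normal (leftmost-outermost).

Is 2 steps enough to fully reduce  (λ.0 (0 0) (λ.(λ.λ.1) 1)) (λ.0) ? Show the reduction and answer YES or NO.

Answer: NO — after 2 steps the term is (λ.0) (λ.0) (λ.(λ.λ.1) (λ.0)), not yet normal

Working:
  start: (λ.0 (0 0) (λ.(λ.λ.1) 1)) (λ.0)
  →1  (λ.0) ((λ.0) (λ.0)) (λ.(λ.λ.1) (λ.0))
  →2  (λ.0) (λ.0) (λ.(λ.λ.1) (λ.0))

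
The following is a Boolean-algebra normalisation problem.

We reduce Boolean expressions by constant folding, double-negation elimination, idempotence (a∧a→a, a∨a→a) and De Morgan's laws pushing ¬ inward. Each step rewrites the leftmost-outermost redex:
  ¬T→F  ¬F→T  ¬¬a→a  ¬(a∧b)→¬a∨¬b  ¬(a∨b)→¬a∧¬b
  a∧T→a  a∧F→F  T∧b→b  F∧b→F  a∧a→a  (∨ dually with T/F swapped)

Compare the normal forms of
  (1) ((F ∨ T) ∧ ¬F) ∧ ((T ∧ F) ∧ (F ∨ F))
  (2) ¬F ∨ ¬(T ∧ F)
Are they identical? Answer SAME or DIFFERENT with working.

Term A:
  start: ((F ∨ T) ∧ ¬F) ∧ ((T ∧ F) ∧ (F ∨ F))
  step 1: (T ∧ ¬F) ∧ ((T ∧ F) ∧ (F ∨ F))
  step 2: ¬F ∧ ((T ∧ F) ∧ (F ∨ F))
  step 3: T ∧ ((T ∧ F) ∧ (F ∨ F))
  step 4: (T ∧ F) ∧ (F ∨ F)
  step 5: F ∧ (F ∨ F)
  step 6: F

Term B:
  start: ¬F ∨ ¬(T ∧ F)
  step 1: T ∨ ¬(T ∧ F)
  step 2: T

Answer: DIFFERENT — A ⇓ F, B ⇓ T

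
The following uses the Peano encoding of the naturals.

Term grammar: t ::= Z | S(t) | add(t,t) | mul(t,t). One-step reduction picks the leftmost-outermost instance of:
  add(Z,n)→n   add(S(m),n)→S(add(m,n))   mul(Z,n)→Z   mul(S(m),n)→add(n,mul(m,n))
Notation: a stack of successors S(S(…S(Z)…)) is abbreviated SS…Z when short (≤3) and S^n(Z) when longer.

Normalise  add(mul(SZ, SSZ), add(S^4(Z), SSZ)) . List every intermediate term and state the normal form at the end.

Answer: normal form = S^8(Z)  (in 13 steps)

Working:
  start: add(mul(SZ, SSZ), add(S^4(Z), SSZ))
  [1] add(add(SSZ, mul(Z, SSZ)), add(S^4(Z), SSZ))
  [2] add(S(add(SZ, mul(Z, SSZ))), add(S^4(Z), SSZ))
  [3] S(add(add(SZ, mul(Z, SSZ)), add(S^4(Z), SSZ)))
  [4] S(add(S(add(Z, mul(Z, SSZ))), add(S^4(Z), SSZ)))
  [5] S(S(add(add(Z, mul(Z, SSZ)), add(S^4(Z), SSZ))))
  [6] S(S(add(mul(Z, SSZ), add(S^4(Z), SSZ))))
  [7] S(S(add(Z, add(S^4(Z), SSZ))))
  [8] S(S(add(S^4(Z), SSZ)))
  [9] S(S(S(add(SSSZ, SSZ))))
  [10] S(S(S(S(add(SSZ, SSZ)))))
  [11] S(S(S(S(S(add(SZ, SSZ))))))
  [12] S(S(S(S(S(S(add(Z, SSZ)))))))
  [13] S^8(Z)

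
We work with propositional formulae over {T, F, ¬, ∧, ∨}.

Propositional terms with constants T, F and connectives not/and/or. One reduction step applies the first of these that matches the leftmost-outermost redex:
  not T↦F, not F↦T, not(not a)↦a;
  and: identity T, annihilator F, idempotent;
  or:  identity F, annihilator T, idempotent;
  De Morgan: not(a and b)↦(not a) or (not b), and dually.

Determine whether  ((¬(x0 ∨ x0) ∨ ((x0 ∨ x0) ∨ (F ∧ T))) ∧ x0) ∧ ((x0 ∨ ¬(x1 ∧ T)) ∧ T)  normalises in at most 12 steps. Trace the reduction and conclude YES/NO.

Answer: YES — reaches normal form ((¬x0 ∨ x0) ∧ x0) ∧ (x0 ∨ ¬x1) in 9 ≤ 12 steps

Derivation:
  start: ((¬(x0 ∨ x0) ∨ ((x0 ∨ x0) ∨ (F ∧ T))) ∧ x0) ∧ ((x0 ∨ ¬(x1 ∧ T)) ∧ T)
  [1] (((¬x0 ∧ ¬x0) ∨ ((x0 ∨ x0) ∨ (F ∧ T))) ∧ x0) ∧ ((x0 ∨ ¬(x1 ∧ T)) ∧ T)
  [2] ((¬x0 ∨ ((x0 ∨ x0) ∨ (F ∧ T))) ∧ x0) ∧ ((x0 ∨ ¬(x1 ∧ T)) ∧ T)
  [3] ((¬x0 ∨ (x0 ∨ (F ∧ T))) ∧ x0) ∧ ((x0 ∨ ¬(x1 ∧ T)) ∧ T)
  [4] ((¬x0 ∨ (x0 ∨ F)) ∧ x0) ∧ ((x0 ∨ ¬(x1 ∧ T)) ∧ T)
  [5] ((¬x0 ∨ x0) ∧ x0) ∧ ((x0 ∨ ¬(x1 ∧ T)) ∧ T)
  [6] ((¬x0 ∨ x0) ∧ x0) ∧ (x0 ∨ ¬(x1 ∧ T))
  [7] ((¬x0 ∨ x0) ∧ x0) ∧ (x0 ∨ (¬x1 ∨ ¬T))
  [8] ((¬x0 ∨ x0) ∧ x0) ∧ (x0 ∨ (¬x1 ∨ F))
  [9] ((¬x0 ∨ x0) ∧ x0) ∧ (x0 ∨ ¬x1)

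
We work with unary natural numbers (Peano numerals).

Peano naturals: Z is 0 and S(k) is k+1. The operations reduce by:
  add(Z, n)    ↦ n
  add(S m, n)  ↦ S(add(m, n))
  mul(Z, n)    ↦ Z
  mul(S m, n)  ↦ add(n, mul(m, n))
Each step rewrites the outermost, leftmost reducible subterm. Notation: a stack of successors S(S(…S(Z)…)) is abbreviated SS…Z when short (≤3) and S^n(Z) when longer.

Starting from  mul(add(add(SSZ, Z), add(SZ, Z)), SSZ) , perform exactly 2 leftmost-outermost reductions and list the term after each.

  start: mul(add(add(SSZ, Z), add(SZ, Z)), SSZ)
  step 1: mul(add(S(add(SZ, Z)), add(SZ, Z)), SSZ)
  step 2: mul(S(add(add(SZ, Z), add(SZ, Z))), SSZ)

Answer: after 2 steps: mul(S(add(add(SZ, Z), add(SZ, Z))), SSZ)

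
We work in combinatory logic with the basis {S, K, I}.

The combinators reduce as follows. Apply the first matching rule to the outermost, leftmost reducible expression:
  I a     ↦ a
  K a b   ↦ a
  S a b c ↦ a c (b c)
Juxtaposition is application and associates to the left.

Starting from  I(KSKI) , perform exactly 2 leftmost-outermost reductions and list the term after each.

Answer: after 2 steps: SI

Derivation:
  start: I(KSKI)
  [1] KSKI
  [2] SI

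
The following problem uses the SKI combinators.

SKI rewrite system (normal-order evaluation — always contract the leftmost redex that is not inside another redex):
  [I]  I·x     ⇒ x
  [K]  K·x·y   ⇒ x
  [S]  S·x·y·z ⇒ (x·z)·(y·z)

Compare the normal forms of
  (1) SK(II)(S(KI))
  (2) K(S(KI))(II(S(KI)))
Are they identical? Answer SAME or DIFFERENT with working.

Answer: SAME — A ⇓ S(KI), B ⇓ S(KI)

Derivation:
Term A:
  start: SK(II)(S(KI))
  [1] K(S(KI))(II(S(KI)))
  [2] S(KI)

Term B:
  start: K(S(KI))(II(S(KI)))
  [1] S(KI)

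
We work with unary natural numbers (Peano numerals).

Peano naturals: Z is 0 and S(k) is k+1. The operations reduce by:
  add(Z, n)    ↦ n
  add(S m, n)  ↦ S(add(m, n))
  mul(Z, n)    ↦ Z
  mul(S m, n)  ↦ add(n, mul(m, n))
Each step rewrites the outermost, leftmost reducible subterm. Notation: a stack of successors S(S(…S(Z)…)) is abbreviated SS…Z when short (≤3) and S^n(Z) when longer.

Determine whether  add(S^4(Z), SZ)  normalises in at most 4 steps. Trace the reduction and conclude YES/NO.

  start: add(S^4(Z), SZ)
  [1] S(add(SSSZ, SZ))
  [2] S(S(add(SSZ, SZ)))
  [3] S(S(S(add(SZ, SZ))))
  [4] S(S(S(S(add(Z, SZ)))))

Answer: NO — after 4 steps the term is S(S(S(S(add(Z, SZ))))), not yet normal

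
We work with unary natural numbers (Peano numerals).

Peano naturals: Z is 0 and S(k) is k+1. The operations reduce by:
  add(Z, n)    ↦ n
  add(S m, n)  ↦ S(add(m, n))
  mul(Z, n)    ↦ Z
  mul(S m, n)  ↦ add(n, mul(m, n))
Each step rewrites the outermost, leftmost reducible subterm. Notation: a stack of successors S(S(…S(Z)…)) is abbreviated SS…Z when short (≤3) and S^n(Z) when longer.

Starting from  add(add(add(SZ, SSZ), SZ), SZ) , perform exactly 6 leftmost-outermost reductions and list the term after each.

  start: add(add(add(SZ, SSZ), SZ), SZ)
  [1] add(add(S(add(Z, SSZ)), SZ), SZ)
  [2] add(S(add(add(Z, SSZ), SZ)), SZ)
  [3] S(add(add(add(Z, SSZ), SZ), SZ))
  [4] S(add(add(SSZ, SZ), SZ))
  [5] S(add(S(add(SZ, SZ)), SZ))
  [6] S(S(add(add(SZ, SZ), SZ)))

Answer: after 6 steps: S(S(add(add(SZ, SZ), SZ)))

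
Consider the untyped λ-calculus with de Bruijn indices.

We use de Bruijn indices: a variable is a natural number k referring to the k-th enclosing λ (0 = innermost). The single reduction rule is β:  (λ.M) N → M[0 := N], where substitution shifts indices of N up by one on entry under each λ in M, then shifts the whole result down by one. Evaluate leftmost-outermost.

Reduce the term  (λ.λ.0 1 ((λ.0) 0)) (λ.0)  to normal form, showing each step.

Answer: normal form = λ.0 (λ.0) 0  (in 2 steps)

Reduction:
  start: (λ.λ.0 1 ((λ.0) 0)) (λ.0)
  →1  λ.0 (λ.0) ((λ.0) 0)
  →2  λ.0 (λ.0) 0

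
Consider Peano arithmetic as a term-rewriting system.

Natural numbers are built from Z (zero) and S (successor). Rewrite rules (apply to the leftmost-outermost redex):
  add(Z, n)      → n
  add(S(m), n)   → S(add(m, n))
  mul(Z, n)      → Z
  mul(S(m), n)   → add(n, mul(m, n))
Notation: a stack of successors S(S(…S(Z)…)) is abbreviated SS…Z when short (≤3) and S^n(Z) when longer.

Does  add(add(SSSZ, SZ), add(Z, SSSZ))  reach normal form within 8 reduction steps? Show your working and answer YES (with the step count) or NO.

Answer: NO — after 8 steps the term is S(S(S(S(add(Z, add(Z, SSSZ)))))), not yet normal

Derivation:
  start: add(add(SSSZ, SZ), add(Z, SSSZ))
  →1  add(S(add(SSZ, SZ)), add(Z, SSSZ))
  →2  S(add(add(SSZ, SZ), add(Z, SSSZ)))
  →3  S(add(S(add(SZ, SZ)), add(Z, SSSZ)))
  →4  S(S(add(add(SZ, SZ), add(Z, SSSZ))))
  →5  S(S(add(S(add(Z, SZ)), add(Z, SSSZ))))
  →6  S(S(S(add(add(Z, SZ), add(Z, SSSZ)))))
  →7  S(S(S(add(SZ, add(Z, SSSZ)))))
  →8  S(S(S(S(add(Z, add(Z, SSSZ))))))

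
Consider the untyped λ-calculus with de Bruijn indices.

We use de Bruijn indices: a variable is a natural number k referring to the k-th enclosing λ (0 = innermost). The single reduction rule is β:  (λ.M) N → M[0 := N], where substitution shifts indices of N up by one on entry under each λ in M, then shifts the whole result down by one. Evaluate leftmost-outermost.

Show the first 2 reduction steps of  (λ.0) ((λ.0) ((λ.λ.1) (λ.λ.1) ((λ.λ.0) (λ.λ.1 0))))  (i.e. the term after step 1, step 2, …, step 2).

  start: (λ.0) ((λ.0) ((λ.λ.1) (λ.λ.1) ((λ.λ.0) (λ.λ.1 0))))
  →1  (λ.0) ((λ.λ.1) (λ.λ.1) ((λ.λ.0) (λ.λ.1 0)))
  →2  (λ.λ.1) (λ.λ.1) ((λ.λ.0) (λ.λ.1 0))

Answer: after 2 steps: (λ.λ.1) (λ.λ.1) ((λ.λ.0) (λ.λ.1 0))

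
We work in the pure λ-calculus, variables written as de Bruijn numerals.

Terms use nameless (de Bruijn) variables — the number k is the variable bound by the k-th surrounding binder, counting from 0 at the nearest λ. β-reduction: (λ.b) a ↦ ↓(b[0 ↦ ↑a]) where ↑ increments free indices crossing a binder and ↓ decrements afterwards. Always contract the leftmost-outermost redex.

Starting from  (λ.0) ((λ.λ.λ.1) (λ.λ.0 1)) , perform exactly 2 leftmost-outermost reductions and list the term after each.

  start: (λ.0) ((λ.λ.λ.1) (λ.λ.0 1))
  [1] (λ.λ.λ.1) (λ.λ.0 1)
  [2] λ.λ.1

Answer: after 2 steps: λ.λ.1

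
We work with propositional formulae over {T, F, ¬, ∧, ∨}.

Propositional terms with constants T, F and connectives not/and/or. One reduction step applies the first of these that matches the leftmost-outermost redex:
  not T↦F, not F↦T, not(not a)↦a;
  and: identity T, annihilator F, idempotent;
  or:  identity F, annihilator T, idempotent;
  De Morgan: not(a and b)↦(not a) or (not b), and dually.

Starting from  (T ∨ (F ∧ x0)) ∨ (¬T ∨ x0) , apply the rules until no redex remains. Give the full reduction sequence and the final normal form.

  start: (T ∨ (F ∧ x0)) ∨ (¬T ∨ x0)
  [1] T ∨ (¬T ∨ x0)
  [2] T

Answer: normal form = T  (in 2 steps)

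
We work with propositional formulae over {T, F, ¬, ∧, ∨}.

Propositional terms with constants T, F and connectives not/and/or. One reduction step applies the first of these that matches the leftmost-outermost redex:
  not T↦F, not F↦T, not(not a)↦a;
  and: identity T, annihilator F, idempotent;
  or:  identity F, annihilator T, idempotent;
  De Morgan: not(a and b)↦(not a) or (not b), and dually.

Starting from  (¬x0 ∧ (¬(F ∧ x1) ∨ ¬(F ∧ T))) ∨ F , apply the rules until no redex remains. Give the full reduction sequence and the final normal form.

  start: (¬x0 ∧ (¬(F ∧ x1) ∨ ¬(F ∧ T))) ∨ F
  step 1: ¬x0 ∧ (¬(F ∧ x1) ∨ ¬(F ∧ T))
  step 2: ¬x0 ∧ ((¬F ∨ ¬x1) ∨ ¬(F ∧ T))
  step 3: ¬x0 ∧ ((T ∨ ¬x1) ∨ ¬(F ∧ T))
  step 4: ¬x0 ∧ (T ∨ ¬(F ∧ T))
  step 5: ¬x0 ∧ T
  step 6: ¬x0

Answer: normal form = ¬x0  (in 6 steps)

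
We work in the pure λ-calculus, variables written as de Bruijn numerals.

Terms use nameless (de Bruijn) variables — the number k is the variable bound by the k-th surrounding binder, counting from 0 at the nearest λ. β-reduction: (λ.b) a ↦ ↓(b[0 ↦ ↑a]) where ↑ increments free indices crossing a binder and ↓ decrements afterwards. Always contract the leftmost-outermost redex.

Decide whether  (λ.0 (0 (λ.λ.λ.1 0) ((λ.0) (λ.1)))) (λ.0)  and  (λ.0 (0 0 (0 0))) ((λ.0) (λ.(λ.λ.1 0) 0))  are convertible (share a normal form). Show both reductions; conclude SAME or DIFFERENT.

Answer: SAME — A ⇓ λ.λ.1 0, B ⇓ λ.λ.1 0

Derivation:
Term A:
  start: (λ.0 (0 (λ.λ.λ.1 0) ((λ.0) (λ.1)))) (λ.0)
  step 1: (λ.0) ((λ.0) (λ.λ.λ.1 0) ((λ.0) (λ.λ.0)))
  step 2: (λ.0) (λ.λ.λ.1 0) ((λ.0) (λ.λ.0))
  step 3: (λ.λ.λ.1 0) ((λ.0) (λ.λ.0))
  step 4: λ.λ.1 0

Term B:
  start: (λ.0 (0 0 (0 0))) ((λ.0) (λ.(λ.λ.1 0) 0))
  step 1: (λ.0) (λ.(λ.λ.1 0) 0) ((λ.0) (λ.(λ.λ.1 0) 0) ((λ.0) (λ.(λ.λ.1 0) 0)) ((λ.0) (λ.(λ.λ.1 0) 0) ((λ.0) (λ.(λ.λ.1 0) 0))))
  step 2: (λ.(λ.λ.1 0) 0) ((λ.0) (λ.(λ.λ.1 0) 0) ((λ.0) (λ.(λ.λ.1 0) 0)) ((λ.0) (λ.(λ.λ.1 0) 0) ((λ.0) (λ.(λ.λ.1 0) 0))))
  step 3: (λ.λ.1 0) ((λ.0) (λ.(λ.λ.1 0) 0) ((λ.0) (λ.(λ.λ.1 0) 0)) ((λ.0) (λ.(λ.λ.1 0) 0) ((λ.0) (λ.(λ.λ.1 0) 0))))
  step 4: λ.(λ.0) (λ.(λ.λ.1 0) 0) ((λ.0) (λ.(λ.λ.1 0) 0)) ((λ.0) (λ.(λ.λ.1 0) 0) ((λ.0) (λ.(λ.λ.1 0) 0))) 0
  step 5: λ.(λ.(λ.λ.1 0) 0) ((λ.0) (λ.(λ.λ.1 0) 0)) ((λ.0) (λ.(λ.λ.1 0) 0) ((λ.0) (λ.(λ.λ.1 0) 0))) 0
  step 6: λ.(λ.λ.1 0) ((λ.0) (λ.(λ.λ.1 0) 0)) ((λ.0) (λ.(λ.λ.1 0) 0) ((λ.0) (λ.(λ.λ.1 0) 0))) 0
  step 7: λ.(λ.(λ.0) (λ.(λ.λ.1 0) 0) 0) ((λ.0) (λ.(λ.λ.1 0) 0) ((λ.0) (λ.(λ.λ.1 0) 0))) 0
  step 8: λ.(λ.0) (λ.(λ.λ.1 0) 0) ((λ.0) (λ.(λ.λ.1 0) 0) ((λ.0) (λ.(λ.λ.1 0) 0))) 0
  step 9: λ.(λ.(λ.λ.1 0) 0) ((λ.0) (λ.(λ.λ.1 0) 0) ((λ.0) (λ.(λ.λ.1 0) 0))) 0
  step 10: λ.(λ.λ.1 0) ((λ.0) (λ.(λ.λ.1 0) 0) ((λ.0) (λ.(λ.λ.1 0) 0))) 0
  step 11: λ.(λ.(λ.0) (λ.(λ.λ.1 0) 0) ((λ.0) (λ.(λ.λ.1 0) 0)) 0) 0
  step 12: λ.(λ.0) (λ.(λ.λ.1 0) 0) ((λ.0) (λ.(λ.λ.1 0) 0)) 0
  step 13: λ.(λ.(λ.λ.1 0) 0) ((λ.0) (λ.(λ.λ.1 0) 0)) 0
  step 14: λ.(λ.λ.1 0) ((λ.0) (λ.(λ.λ.1 0) 0)) 0
  step 15: λ.(λ.(λ.0) (λ.(λ.λ.1 0) 0) 0) 0
  step 16: λ.(λ.0) (λ.(λ.λ.1 0) 0) 0
  step 17: λ.(λ.(λ.λ.1 0) 0) 0
  step 18: λ.(λ.λ.1 0) 0
  step 19: λ.λ.1 0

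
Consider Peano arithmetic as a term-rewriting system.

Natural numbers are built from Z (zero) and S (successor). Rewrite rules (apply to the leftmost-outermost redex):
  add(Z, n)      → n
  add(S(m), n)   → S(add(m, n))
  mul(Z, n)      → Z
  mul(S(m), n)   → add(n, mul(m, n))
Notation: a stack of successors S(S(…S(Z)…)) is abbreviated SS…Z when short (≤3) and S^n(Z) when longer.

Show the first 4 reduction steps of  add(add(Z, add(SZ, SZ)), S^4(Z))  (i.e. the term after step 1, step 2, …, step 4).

Answer: after 4 steps: S(add(SZ, S^4(Z)))

Derivation:
  start: add(add(Z, add(SZ, SZ)), S^4(Z))
  [1] add(add(SZ, SZ), S^4(Z))
  [2] add(S(add(Z, SZ)), S^4(Z))
  [3] S(add(add(Z, SZ), S^4(Z)))
  [4] S(add(SZ, S^4(Z)))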